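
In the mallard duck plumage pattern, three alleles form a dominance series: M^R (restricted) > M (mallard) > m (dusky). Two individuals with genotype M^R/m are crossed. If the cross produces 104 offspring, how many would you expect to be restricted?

Cross: M^R/m × M^R/m
Allele dominance: M^R > M > m
Offspring genotypes: 1 M^R/M^R, 2 M^R/m, 1 m/m
Phenotype counts: 3 restricted, 1 dusky
restricted: 3 out of 4 → fraction 3/4
Expected count = 3/4 × 104 = 78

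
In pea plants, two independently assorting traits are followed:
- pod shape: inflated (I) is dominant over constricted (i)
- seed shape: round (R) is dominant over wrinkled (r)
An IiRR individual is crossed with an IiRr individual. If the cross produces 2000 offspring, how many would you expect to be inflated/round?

Dihybrid cross IiRR × IiRr — consider each gene separately:
pod shape: Ii × Ii → 1 II, 2 Ii, 1 ii → 3 I_ : 1 ii (out of 4)
seed shape: RR × Rr → 2 RR, 2 Rr → 4 R_ (out of 4)
Combine (counts out of 4 × 4 = 16): inflated/round (I_R_) = 3×4 = 12; constricted/round (iiR_) = 1×4 = 4
Phenotype counts (out of 16): 12 inflated/round, 4 constricted/round
inflated/round: 12 out of 16 → fraction 3/4
Expected count = 3/4 × 2000 = 1500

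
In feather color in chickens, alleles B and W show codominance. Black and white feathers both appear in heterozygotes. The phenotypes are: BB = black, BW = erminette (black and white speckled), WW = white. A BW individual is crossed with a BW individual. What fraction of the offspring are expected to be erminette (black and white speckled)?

Punnett square for BW × BW:
Offspring genotypes: 1 BB, 2 BW, 1 WW
Phenotype counts: 1 black, 2 erminette (black and white speckled), 1 white
erminette (black and white speckled): 2 out of 4
Probability: 2/4 = 1/2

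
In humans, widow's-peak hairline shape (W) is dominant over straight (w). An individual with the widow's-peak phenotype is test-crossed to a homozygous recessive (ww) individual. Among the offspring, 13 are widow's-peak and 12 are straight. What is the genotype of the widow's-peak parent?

Test cross: ? × ww
Offspring: 13 widow's-peak, 12 straight — approximately 1:1.
A 1:1 ratio in a test cross indicates the unknown parent is heterozygous (Ww).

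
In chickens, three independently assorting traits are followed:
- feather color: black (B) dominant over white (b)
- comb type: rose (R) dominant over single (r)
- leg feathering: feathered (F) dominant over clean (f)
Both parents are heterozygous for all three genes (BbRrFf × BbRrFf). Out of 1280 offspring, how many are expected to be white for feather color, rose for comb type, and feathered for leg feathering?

Trihybrid cross: BbRrFf × BbRrFf
Each trait segregates independently with a 3:1 phenotypic ratio, so each gene contributes 3/4 (dominant) or 1/4 (recessive).
Target: white (feather color), rose (comb type), feathered (leg feathering)
Probability = product of independent per-trait probabilities
= 1/4 × 3/4 × 3/4 = 9/64
Expected count = 9/64 × 1280 = 180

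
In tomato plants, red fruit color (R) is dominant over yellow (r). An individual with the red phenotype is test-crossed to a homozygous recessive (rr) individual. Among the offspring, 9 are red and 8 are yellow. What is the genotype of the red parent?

Test cross: ? × rr
Offspring: 9 red, 8 yellow — approximately 1:1.
A 1:1 ratio in a test cross indicates the unknown parent is heterozygous (Rr).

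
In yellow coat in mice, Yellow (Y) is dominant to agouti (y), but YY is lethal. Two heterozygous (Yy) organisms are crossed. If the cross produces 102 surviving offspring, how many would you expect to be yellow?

Cross: Yy × Yy
Punnett square offspring (before lethality): 1 YY, 2 Yy, 1 yy
The YY genotype is lethal (embryos die); surviving offspring: 2 Yy, 1 yy
yellow: 2 out of 3 → fraction 2/3
Expected count = 2/3 × 102 = 68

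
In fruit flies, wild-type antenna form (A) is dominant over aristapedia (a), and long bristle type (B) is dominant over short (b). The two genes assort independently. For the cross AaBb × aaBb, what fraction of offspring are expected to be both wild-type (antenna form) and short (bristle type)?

Dihybrid cross AaBb × aaBb — consider each gene separately:
antenna form: Aa × aa → 2 Aa, 2 aa → 2 A_ : 2 aa (out of 4)
bristle type: Bb × Bb → 1 BB, 2 Bb, 1 bb → 3 B_ : 1 bb (out of 4)
Looking for: wild-type (A_) and short (bb)
P(wild-type) = 2/4, P(short) = 1/4
P(both) = 2/4 × 1/4 = 2/16 = 1/8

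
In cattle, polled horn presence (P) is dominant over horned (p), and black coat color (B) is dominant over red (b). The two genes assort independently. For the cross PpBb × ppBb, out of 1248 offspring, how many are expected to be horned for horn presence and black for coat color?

Dihybrid cross PpBb × ppBb — consider each gene separately:
horn presence: Pp × pp → 2 Pp, 2 pp → 2 P_ : 2 pp (out of 4)
coat color: Bb × Bb → 1 BB, 2 Bb, 1 bb → 3 B_ : 1 bb (out of 4)
Looking for: horned (pp) and black (B_)
P(horned) = 2/4, P(black) = 3/4
P(both) = 2/4 × 3/4 = 6/16 = 3/8
Expected count = 3/8 × 1248 = 468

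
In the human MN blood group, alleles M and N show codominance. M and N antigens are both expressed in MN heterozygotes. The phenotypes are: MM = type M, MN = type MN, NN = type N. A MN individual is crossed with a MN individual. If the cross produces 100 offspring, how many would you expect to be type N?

Punnett square for MN × MN:
Offspring genotypes: 1 MM, 2 MN, 1 NN
Phenotype counts: 1 type M, 2 type MN, 1 type N
type N: 1 out of 4 → fraction 1/4
Expected count = 1/4 × 100 = 25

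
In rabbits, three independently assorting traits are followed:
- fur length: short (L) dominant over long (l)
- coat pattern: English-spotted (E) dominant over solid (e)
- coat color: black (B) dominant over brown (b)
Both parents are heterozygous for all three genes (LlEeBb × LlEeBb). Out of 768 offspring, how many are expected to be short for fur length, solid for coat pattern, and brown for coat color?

Trihybrid cross: LlEeBb × LlEeBb
Each trait segregates independently with a 3:1 phenotypic ratio, so each gene contributes 3/4 (dominant) or 1/4 (recessive).
Target: short (fur length), solid (coat pattern), brown (coat color)
Probability = product of independent per-trait probabilities
= 3/4 × 1/4 × 1/4 = 3/64
Expected count = 3/64 × 768 = 36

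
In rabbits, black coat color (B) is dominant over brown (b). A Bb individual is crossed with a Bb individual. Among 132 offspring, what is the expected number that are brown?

Punnett square for Bb × Bb:
Offspring genotypes: 1 BB, 2 Bb, 1 bb
black: 3, brown: 1
brown: 1 out of 4 → fraction 1/4
Expected count = 1/4 × 132 = 33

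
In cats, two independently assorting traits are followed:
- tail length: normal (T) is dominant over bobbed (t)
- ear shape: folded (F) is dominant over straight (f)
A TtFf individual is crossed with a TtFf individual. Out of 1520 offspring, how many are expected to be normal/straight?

Dihybrid cross TtFf × TtFf — consider each gene separately:
tail length: Tt × Tt → 1 TT, 2 Tt, 1 tt → 3 T_ : 1 tt (out of 4)
ear shape: Ff × Ff → 1 FF, 2 Ff, 1 ff → 3 F_ : 1 ff (out of 4)
Combine (counts out of 4 × 4 = 16): normal/folded (T_F_) = 3×3 = 9; normal/straight (T_ff) = 3×1 = 3; bobbed/folded (ttF_) = 1×3 = 3; bobbed/straight (ttff) = 1×1 = 1
Phenotype counts (out of 16): 9 normal/folded, 3 normal/straight, 3 bobbed/folded, 1 bobbed/straight
normal/straight: 3 out of 16 → fraction 3/16
Expected count = 3/16 × 1520 = 285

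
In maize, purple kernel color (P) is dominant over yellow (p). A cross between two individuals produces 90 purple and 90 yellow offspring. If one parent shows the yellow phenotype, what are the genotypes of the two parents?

Observed offspring: 90 purple, 90 yellow
The observed ratio simplifies to 1:1. One parent shows yellow, so its genotype must be pp. A 1:1 offspring split requires the other parent to be heterozygous (Pp).
Parent genotypes: pp × Pp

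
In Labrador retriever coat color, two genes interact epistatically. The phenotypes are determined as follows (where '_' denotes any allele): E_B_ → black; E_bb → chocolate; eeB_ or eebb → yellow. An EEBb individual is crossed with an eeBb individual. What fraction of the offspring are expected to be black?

Cross: EEBb × eeBb — consider each gene separately:
E gene: EE × ee → 4 Ee → 4 E_ (out of 4)
B gene: Bb × Bb → 1 BB, 2 Bb, 1 bb → 3 B_ : 1 bb (out of 4)
Genotype classes (out of 4 × 4 = 16): E_B_ = 4×3 = 12; E_bb = 4×1 = 4
Apply the phenotype rules: E_B_ (12) → black; E_bb (4) → chocolate
Phenotype counts (out of 16): 12 black, 4 chocolate
black: 12 out of 16
Probability: 12/16 = 3/4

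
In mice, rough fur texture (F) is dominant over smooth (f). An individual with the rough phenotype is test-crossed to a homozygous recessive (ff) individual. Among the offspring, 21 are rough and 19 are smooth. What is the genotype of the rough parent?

Test cross: ? × ff
Offspring: 21 rough, 19 smooth — approximately 1:1.
A 1:1 ratio in a test cross indicates the unknown parent is heterozygous (Ff).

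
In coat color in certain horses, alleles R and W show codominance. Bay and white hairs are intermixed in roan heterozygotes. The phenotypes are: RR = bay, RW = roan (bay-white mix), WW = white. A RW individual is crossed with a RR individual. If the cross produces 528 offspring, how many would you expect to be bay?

Punnett square for RW × RR:
Offspring genotypes: 2 RR, 2 RW
Phenotype counts: 2 bay, 2 roan (bay-white mix)
bay: 2 out of 4 → fraction 1/2
Expected count = 1/2 × 528 = 264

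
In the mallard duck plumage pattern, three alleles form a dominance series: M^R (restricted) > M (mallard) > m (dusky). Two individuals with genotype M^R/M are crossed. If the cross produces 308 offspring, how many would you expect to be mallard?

Cross: M^R/M × M^R/M
Allele dominance: M^R > M > m
Offspring genotypes: 1 M^R/M^R, 2 M^R/M, 1 M/M
Phenotype counts: 3 restricted, 1 mallard
mallard: 1 out of 4 → fraction 1/4
Expected count = 1/4 × 308 = 77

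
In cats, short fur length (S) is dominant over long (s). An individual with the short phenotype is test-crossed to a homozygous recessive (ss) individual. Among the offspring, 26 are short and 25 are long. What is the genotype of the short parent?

Test cross: ? × ss
Offspring: 26 short, 25 long — approximately 1:1.
A 1:1 ratio in a test cross indicates the unknown parent is heterozygous (Ss).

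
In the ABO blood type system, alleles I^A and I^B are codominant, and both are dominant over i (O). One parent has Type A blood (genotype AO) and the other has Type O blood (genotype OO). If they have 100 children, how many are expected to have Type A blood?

Cross: AO × OO
Possible offspring genotypes: 2 AO, 2 OO
Blood type counts: 2 Type A, 2 Type O
Probability of Type A: 2/4 = 1/2
Expected count = 1/2 × 100 = 50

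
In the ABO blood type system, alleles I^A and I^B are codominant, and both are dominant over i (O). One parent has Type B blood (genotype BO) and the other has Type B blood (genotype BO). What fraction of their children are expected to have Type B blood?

Cross: BO × BO
Possible offspring genotypes: 1 BB, 2 BO, 1 OO
Blood type counts: 3 Type B, 1 Type O
Probability of Type B: 3/4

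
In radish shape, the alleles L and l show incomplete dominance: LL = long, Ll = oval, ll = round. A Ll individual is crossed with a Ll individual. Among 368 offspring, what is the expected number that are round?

Punnett square for Ll × Ll:
Offspring genotypes: 1 LL, 2 Ll, 1 ll
Phenotype counts: 1 long, 2 oval, 1 round
round: 1 out of 4 → fraction 1/4
Expected count = 1/4 × 368 = 92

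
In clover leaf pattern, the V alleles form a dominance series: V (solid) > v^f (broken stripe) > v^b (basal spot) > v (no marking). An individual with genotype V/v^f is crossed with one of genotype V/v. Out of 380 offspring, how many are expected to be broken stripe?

Cross: V/v^f × V/v
Allele dominance: V > v^f > v^b > v
Offspring genotypes: 1 V/V, 1 V/v, 1 V/v^f, 1 v^f/v
Phenotype counts: 3 solid, 1 broken stripe
broken stripe: 1 out of 4 → fraction 1/4
Expected count = 1/4 × 380 = 95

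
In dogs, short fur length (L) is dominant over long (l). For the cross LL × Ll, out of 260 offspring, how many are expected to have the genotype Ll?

Punnett square for LL × Ll:
Offspring genotypes: 2 LL, 2 Ll
Total offspring: 4
Count with target: 2
Probability: 2/4 = 1/2
Expected count = 1/2 × 260 = 130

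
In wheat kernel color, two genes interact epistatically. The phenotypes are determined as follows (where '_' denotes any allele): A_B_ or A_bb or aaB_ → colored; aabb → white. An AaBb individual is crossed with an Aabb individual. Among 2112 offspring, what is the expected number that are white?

Cross: AaBb × Aabb — consider each gene separately:
A gene: Aa × Aa → 1 AA, 2 Aa, 1 aa → 3 A_ : 1 aa (out of 4)
B gene: Bb × bb → 2 Bb, 2 bb → 2 B_ : 2 bb (out of 4)
Genotype classes (out of 4 × 4 = 16): A_B_ = 3×2 = 6; A_bb = 3×2 = 6; aaB_ = 1×2 = 2; aabb = 1×2 = 2
Apply the phenotype rules: A_B_ (6) + A_bb (6) + aaB_ (2) → colored; aabb (2) → white
Phenotype counts (out of 16): 14 colored, 2 white
white: 2 out of 16 → fraction 1/8
Expected count = 1/8 × 2112 = 264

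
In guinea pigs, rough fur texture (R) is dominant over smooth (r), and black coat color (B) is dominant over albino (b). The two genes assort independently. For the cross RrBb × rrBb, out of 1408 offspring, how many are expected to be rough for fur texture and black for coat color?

Dihybrid cross RrBb × rrBb — consider each gene separately:
fur texture: Rr × rr → 2 Rr, 2 rr → 2 R_ : 2 rr (out of 4)
coat color: Bb × Bb → 1 BB, 2 Bb, 1 bb → 3 B_ : 1 bb (out of 4)
Looking for: rough (R_) and black (B_)
P(rough) = 2/4, P(black) = 3/4
P(both) = 2/4 × 3/4 = 6/16 = 3/8
Expected count = 3/8 × 1408 = 528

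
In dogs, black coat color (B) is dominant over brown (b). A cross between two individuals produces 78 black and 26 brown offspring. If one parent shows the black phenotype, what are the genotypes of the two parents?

Observed offspring: 78 black, 26 brown
The observed ratio simplifies to 3:1. Brown (bb) offspring appear, so each parent must contribute one b allele. The parent stated to show black carries B, so it is Bb. The other parent is then either Bb or bb: Bb × bb would give a 1:1 split, whereas Bb × Bb gives 3:1 — matching the data. So both parents are heterozygous (Bb × Bb).
Parent genotypes: Bb × Bb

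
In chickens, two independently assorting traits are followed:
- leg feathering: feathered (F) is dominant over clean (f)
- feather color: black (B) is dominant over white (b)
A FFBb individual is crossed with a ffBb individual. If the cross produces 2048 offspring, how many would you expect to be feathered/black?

Dihybrid cross FFBb × ffBb — consider each gene separately:
leg feathering: FF × ff → 4 Ff → 4 F_ (out of 4)
feather color: Bb × Bb → 1 BB, 2 Bb, 1 bb → 3 B_ : 1 bb (out of 4)
Combine (counts out of 4 × 4 = 16): feathered/black (F_B_) = 4×3 = 12; feathered/white (F_bb) = 4×1 = 4
Phenotype counts (out of 16): 12 feathered/black, 4 feathered/white
feathered/black: 12 out of 16 → fraction 3/4
Expected count = 3/4 × 2048 = 1536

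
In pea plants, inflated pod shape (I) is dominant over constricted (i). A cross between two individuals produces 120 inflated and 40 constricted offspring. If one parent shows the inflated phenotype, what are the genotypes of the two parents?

Observed offspring: 120 inflated, 40 constricted
The observed ratio simplifies to 3:1. Constricted (ii) offspring appear, so each parent must contribute one i allele. The parent stated to show inflated carries I, so it is Ii. The other parent is then either Ii or ii: Ii × ii would give a 1:1 split, whereas Ii × Ii gives 3:1 — matching the data. So both parents are heterozygous (Ii × Ii).
Parent genotypes: Ii × Ii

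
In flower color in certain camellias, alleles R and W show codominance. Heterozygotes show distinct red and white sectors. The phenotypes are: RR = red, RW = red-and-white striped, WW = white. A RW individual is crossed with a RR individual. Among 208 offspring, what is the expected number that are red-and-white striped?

Punnett square for RW × RR:
Offspring genotypes: 2 RR, 2 RW
Phenotype counts: 2 red, 2 red-and-white striped
red-and-white striped: 2 out of 4 → fraction 1/2
Expected count = 1/2 × 208 = 104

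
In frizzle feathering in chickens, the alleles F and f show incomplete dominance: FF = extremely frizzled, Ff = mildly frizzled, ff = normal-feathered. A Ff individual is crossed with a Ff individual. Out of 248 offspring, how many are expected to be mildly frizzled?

Punnett square for Ff × Ff:
Offspring genotypes: 1 FF, 2 Ff, 1 ff
Phenotype counts: 1 extremely frizzled, 2 mildly frizzled, 1 normal-feathered
mildly frizzled: 2 out of 4 → fraction 1/2
Expected count = 1/2 × 248 = 124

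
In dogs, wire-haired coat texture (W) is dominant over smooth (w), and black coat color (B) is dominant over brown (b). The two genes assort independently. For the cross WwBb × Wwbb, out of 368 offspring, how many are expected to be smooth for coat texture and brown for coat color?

Dihybrid cross WwBb × Wwbb — consider each gene separately:
coat texture: Ww × Ww → 1 WW, 2 Ww, 1 ww → 3 W_ : 1 ww (out of 4)
coat color: Bb × bb → 2 Bb, 2 bb → 2 B_ : 2 bb (out of 4)
Looking for: smooth (ww) and brown (bb)
P(smooth) = 1/4, P(brown) = 2/4
P(both) = 1/4 × 2/4 = 2/16 = 1/8
Expected count = 1/8 × 368 = 46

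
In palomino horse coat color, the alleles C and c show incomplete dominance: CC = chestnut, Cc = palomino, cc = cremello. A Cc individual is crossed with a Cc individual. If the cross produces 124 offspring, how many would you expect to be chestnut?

Punnett square for Cc × Cc:
Offspring genotypes: 1 CC, 2 Cc, 1 cc
Phenotype counts: 1 chestnut, 2 palomino, 1 cremello
chestnut: 1 out of 4 → fraction 1/4
Expected count = 1/4 × 124 = 31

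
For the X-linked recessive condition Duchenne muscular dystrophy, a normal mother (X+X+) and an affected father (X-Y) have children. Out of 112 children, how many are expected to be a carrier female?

Cross: X+X+ × X-Y
Offspring: 2 X+X-, 2 X+Y
Probability of a carrier female: 2/4 = 1/2
Expected count = 1/2 × 112 = 56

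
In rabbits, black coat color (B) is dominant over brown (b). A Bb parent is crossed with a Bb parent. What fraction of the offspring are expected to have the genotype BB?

Punnett square for Bb × Bb:
Offspring genotypes: 1 BB, 2 Bb, 1 bb
Total offspring: 4
Count with target: 1
Probability: 1/4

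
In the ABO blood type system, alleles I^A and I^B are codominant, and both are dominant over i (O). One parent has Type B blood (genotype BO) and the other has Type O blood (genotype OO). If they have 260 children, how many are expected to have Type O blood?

Cross: BO × OO
Possible offspring genotypes: 2 BO, 2 OO
Blood type counts: 2 Type B, 2 Type O
Probability of Type O: 2/4 = 1/2
Expected count = 1/2 × 260 = 130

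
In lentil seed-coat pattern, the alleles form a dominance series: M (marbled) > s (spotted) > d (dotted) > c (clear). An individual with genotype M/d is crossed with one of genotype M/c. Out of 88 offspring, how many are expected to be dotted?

Cross: M/d × M/c
Allele dominance: M > s > d > c
Offspring genotypes: 1 M/M, 1 M/c, 1 M/d, 1 d/c
Phenotype counts: 3 marbled, 1 dotted
dotted: 1 out of 4 → fraction 1/4
Expected count = 1/4 × 88 = 22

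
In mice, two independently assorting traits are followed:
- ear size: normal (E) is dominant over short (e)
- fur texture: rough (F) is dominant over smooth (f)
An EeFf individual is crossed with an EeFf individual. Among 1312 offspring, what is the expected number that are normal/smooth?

Dihybrid cross EeFf × EeFf — consider each gene separately:
ear size: Ee × Ee → 1 EE, 2 Ee, 1 ee → 3 E_ : 1 ee (out of 4)
fur texture: Ff × Ff → 1 FF, 2 Ff, 1 ff → 3 F_ : 1 ff (out of 4)
Combine (counts out of 4 × 4 = 16): normal/rough (E_F_) = 3×3 = 9; normal/smooth (E_ff) = 3×1 = 3; short/rough (eeF_) = 1×3 = 3; short/smooth (eeff) = 1×1 = 1
Phenotype counts (out of 16): 9 normal/rough, 3 normal/smooth, 3 short/rough, 1 short/smooth
normal/smooth: 3 out of 16 → fraction 3/16
Expected count = 3/16 × 1312 = 246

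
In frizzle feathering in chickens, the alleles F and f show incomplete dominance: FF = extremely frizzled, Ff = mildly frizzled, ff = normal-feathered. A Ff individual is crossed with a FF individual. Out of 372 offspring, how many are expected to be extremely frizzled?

Punnett square for Ff × FF:
Offspring genotypes: 2 FF, 2 Ff
Phenotype counts: 2 extremely frizzled, 2 mildly frizzled
extremely frizzled: 2 out of 4 → fraction 1/2
Expected count = 1/2 × 372 = 186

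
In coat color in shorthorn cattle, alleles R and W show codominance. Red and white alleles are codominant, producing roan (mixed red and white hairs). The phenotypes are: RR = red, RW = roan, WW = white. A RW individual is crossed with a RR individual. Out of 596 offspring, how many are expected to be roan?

Punnett square for RW × RR:
Offspring genotypes: 2 RR, 2 RW
Phenotype counts: 2 red, 2 roan
roan: 2 out of 4 → fraction 1/2
Expected count = 1/2 × 596 = 298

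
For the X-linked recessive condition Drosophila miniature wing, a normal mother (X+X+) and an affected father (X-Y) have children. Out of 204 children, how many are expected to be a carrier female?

Cross: X+X+ × X-Y
Offspring: 2 X+X-, 2 X+Y
Probability of a carrier female: 2/4 = 1/2
Expected count = 1/2 × 204 = 102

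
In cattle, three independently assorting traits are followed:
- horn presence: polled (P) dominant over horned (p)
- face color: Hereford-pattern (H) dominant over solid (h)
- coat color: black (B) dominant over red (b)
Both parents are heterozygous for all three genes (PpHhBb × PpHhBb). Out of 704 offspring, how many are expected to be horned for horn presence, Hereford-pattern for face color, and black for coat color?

Trihybrid cross: PpHhBb × PpHhBb
Each trait segregates independently with a 3:1 phenotypic ratio, so each gene contributes 3/4 (dominant) or 1/4 (recessive).
Target: horned (horn presence), Hereford-pattern (face color), black (coat color)
Probability = product of independent per-trait probabilities
= 1/4 × 3/4 × 3/4 = 9/64
Expected count = 9/64 × 704 = 99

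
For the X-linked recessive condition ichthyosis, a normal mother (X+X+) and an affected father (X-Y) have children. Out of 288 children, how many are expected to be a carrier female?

Cross: X+X+ × X-Y
Offspring: 2 X+X-, 2 X+Y
Probability of a carrier female: 2/4 = 1/2
Expected count = 1/2 × 288 = 144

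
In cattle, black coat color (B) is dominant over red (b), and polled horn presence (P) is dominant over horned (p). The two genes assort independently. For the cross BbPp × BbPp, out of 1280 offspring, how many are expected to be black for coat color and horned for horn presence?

Dihybrid cross BbPp × BbPp — consider each gene separately:
coat color: Bb × Bb → 1 BB, 2 Bb, 1 bb → 3 B_ : 1 bb (out of 4)
horn presence: Pp × Pp → 1 PP, 2 Pp, 1 pp → 3 P_ : 1 pp (out of 4)
Looking for: black (B_) and horned (pp)
P(black) = 3/4, P(horned) = 1/4
P(both) = 3/4 × 1/4 = 3/16
Expected count = 3/16 × 1280 = 240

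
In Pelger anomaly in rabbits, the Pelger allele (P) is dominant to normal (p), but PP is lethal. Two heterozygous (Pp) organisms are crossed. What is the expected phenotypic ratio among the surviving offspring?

Cross: Pp × Pp
Punnett square offspring (before lethality): 1 PP, 2 Pp, 1 pp
The PP genotype is lethal (embryos die); surviving offspring: 2 Pp, 1 pp
Ratio: 2 Pelger : 1 normal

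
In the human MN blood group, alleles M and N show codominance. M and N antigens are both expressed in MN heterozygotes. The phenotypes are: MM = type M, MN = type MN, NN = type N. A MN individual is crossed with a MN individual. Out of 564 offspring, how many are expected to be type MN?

Punnett square for MN × MN:
Offspring genotypes: 1 MM, 2 MN, 1 NN
Phenotype counts: 1 type M, 2 type MN, 1 type N
type MN: 2 out of 4 → fraction 1/2
Expected count = 1/2 × 564 = 282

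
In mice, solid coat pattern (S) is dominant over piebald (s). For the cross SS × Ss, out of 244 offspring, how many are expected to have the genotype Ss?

Punnett square for SS × Ss:
Offspring genotypes: 2 SS, 2 Ss
Total offspring: 4
Count with target: 2
Probability: 2/4 = 1/2
Expected count = 1/2 × 244 = 122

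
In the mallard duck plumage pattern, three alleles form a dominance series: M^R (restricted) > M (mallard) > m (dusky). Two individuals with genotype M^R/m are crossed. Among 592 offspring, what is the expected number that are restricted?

Cross: M^R/m × M^R/m
Allele dominance: M^R > M > m
Offspring genotypes: 1 M^R/M^R, 2 M^R/m, 1 m/m
Phenotype counts: 3 restricted, 1 dusky
restricted: 3 out of 4 → fraction 3/4
Expected count = 3/4 × 592 = 444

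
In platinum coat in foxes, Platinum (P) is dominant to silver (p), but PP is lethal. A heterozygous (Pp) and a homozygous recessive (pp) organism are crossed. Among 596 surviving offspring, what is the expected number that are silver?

Cross: Pp × pp
Punnett square offspring (before lethality): 2 Pp, 2 pp
No PP offspring are produced in this cross.
silver: 2 out of 4 → fraction 1/2
Expected count = 1/2 × 596 = 298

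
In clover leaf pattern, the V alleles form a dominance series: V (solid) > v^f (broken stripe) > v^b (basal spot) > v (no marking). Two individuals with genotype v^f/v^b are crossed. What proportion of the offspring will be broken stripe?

Cross: v^f/v^b × v^f/v^b
Allele dominance: V > v^f > v^b > v
Offspring genotypes: 1 v^f/v^f, 2 v^f/v^b, 1 v^b/v^b
Phenotype counts: 3 broken stripe, 1 basal spot
broken stripe: 3 out of 4
Probability: 3/4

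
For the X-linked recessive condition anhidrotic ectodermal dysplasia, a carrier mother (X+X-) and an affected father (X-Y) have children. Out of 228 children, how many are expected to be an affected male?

Cross: X+X- × X-Y
Offspring: 1 X+X-, 1 X+Y, 1 X-X-, 1 X-Y
Probability of an affected male: 1/4
Expected count = 1/4 × 228 = 57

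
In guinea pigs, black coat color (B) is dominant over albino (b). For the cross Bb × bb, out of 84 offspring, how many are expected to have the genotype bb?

Punnett square for Bb × bb:
Offspring genotypes: 2 Bb, 2 bb
Total offspring: 4
Count with target: 2
Probability: 2/4 = 1/2
Expected count = 1/2 × 84 = 42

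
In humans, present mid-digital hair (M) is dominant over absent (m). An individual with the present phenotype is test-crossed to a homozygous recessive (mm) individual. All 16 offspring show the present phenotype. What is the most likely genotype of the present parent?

Test cross: ? × mm
All offspring are present.
If the unknown parent were heterozygous (Mm), about half of 16 offspring would be absent; none are. The unknown parent is most likely homozygous dominant (MM).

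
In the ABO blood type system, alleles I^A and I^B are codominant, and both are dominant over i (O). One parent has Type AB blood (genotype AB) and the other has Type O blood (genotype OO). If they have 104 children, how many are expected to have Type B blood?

Cross: AB × OO
Possible offspring genotypes: 2 AO, 2 BO
Blood type counts: 2 Type A, 2 Type B
Probability of Type B: 2/4 = 1/2
Expected count = 1/2 × 104 = 52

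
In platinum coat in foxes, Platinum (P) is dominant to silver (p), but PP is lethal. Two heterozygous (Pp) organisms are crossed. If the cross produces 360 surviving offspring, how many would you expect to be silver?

Cross: Pp × Pp
Punnett square offspring (before lethality): 1 PP, 2 Pp, 1 pp
The PP genotype is lethal (embryos die); surviving offspring: 2 Pp, 1 pp
silver: 1 out of 3 → fraction 1/3
Expected count = 1/3 × 360 = 120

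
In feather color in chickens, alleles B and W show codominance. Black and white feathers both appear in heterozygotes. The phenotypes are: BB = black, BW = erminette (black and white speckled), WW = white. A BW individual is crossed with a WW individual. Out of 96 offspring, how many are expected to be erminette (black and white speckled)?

Punnett square for BW × WW:
Offspring genotypes: 2 BW, 2 WW
Phenotype counts: 2 erminette (black and white speckled), 2 white
erminette (black and white speckled): 2 out of 4 → fraction 1/2
Expected count = 1/2 × 96 = 48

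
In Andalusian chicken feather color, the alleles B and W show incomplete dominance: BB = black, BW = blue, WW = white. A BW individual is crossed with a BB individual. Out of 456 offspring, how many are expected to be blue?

Punnett square for BW × BB:
Offspring genotypes: 2 BB, 2 BW
Phenotype counts: 2 black, 2 blue
blue: 2 out of 4 → fraction 1/2
Expected count = 1/2 × 456 = 228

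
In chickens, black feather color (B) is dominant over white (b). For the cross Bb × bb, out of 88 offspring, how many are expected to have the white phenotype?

Punnett square for Bb × bb:
Offspring genotypes: 2 Bb, 2 bb
Total offspring: 4
Count with target: 2
Probability: 2/4 = 1/2
Expected count = 1/2 × 88 = 44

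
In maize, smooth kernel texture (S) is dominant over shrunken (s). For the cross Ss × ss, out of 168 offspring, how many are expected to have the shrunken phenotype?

Punnett square for Ss × ss:
Offspring genotypes: 2 Ss, 2 ss
Total offspring: 4
Count with target: 2
Probability: 2/4 = 1/2
Expected count = 1/2 × 168 = 84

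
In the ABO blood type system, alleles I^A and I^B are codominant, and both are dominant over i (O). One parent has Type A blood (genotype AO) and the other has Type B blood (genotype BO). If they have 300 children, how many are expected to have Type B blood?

Cross: AO × BO
Possible offspring genotypes: 1 AB, 1 AO, 1 BO, 1 OO
Blood type counts: 1 Type AB, 1 Type A, 1 Type B, 1 Type O
Probability of Type B: 1/4
Expected count = 1/4 × 300 = 75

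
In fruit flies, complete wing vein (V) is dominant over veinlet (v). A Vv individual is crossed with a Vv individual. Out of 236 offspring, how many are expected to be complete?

Punnett square for Vv × Vv:
Offspring genotypes: 1 VV, 2 Vv, 1 vv
complete: 3, veinlet: 1
complete: 3 out of 4 → fraction 3/4
Expected count = 3/4 × 236 = 177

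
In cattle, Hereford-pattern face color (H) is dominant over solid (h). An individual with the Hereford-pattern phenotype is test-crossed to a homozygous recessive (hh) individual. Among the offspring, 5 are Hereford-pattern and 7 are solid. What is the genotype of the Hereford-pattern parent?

Test cross: ? × hh
Offspring: 5 Hereford-pattern, 7 solid — approximately 1:1.
A 1:1 ratio in a test cross indicates the unknown parent is heterozygous (Hh).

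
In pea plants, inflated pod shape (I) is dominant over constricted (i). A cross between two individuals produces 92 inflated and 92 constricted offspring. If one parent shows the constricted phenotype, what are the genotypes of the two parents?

Observed offspring: 92 inflated, 92 constricted
The observed ratio simplifies to 1:1. One parent shows constricted, so its genotype must be ii. A 1:1 offspring split requires the other parent to be heterozygous (Ii).
Parent genotypes: ii × Ii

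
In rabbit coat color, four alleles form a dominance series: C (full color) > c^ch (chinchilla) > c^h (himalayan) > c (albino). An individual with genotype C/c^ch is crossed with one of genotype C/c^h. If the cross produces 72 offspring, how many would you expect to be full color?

Cross: C/c^ch × C/c^h
Allele dominance: C > c^ch > c^h > c
Offspring genotypes: 1 C/C, 1 C/c^h, 1 C/c^ch, 1 c^ch/c^h
Phenotype counts: 3 full color, 1 chinchilla
full color: 3 out of 4 → fraction 3/4
Expected count = 3/4 × 72 = 54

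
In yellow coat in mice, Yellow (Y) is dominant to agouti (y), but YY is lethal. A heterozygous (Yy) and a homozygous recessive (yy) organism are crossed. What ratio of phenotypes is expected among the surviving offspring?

Cross: Yy × yy
Punnett square offspring (before lethality): 2 Yy, 2 yy
No YY offspring are produced in this cross.
Ratio: 1 yellow : 1 agouti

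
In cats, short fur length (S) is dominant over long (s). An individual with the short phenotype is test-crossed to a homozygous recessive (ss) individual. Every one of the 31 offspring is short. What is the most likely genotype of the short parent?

Test cross: ? × ss
All offspring are short.
If the unknown parent were heterozygous (Ss), about half of 31 offspring would be long; none are. The unknown parent is most likely homozygous dominant (SS).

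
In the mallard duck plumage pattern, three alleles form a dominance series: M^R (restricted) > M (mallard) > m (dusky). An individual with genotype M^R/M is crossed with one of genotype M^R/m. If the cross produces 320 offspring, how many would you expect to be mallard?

Cross: M^R/M × M^R/m
Allele dominance: M^R > M > m
Offspring genotypes: 1 M^R/M^R, 1 M^R/m, 1 M^R/M, 1 M/m
Phenotype counts: 3 restricted, 1 mallard
mallard: 1 out of 4 → fraction 1/4
Expected count = 1/4 × 320 = 80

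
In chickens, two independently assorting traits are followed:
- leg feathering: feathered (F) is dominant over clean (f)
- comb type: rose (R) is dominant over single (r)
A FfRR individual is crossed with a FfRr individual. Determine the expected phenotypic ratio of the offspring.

Dihybrid cross FfRR × FfRr — consider each gene separately:
leg feathering: Ff × Ff → 1 FF, 2 Ff, 1 ff → 3 F_ : 1 ff (out of 4)
comb type: RR × Rr → 2 RR, 2 Rr → 4 R_ (out of 4)
Combine (counts out of 4 × 4 = 16): feathered/rose (F_R_) = 3×4 = 12; clean/rose (ffR_) = 1×4 = 4
Phenotype counts (out of 16): 12 feathered/rose, 4 clean/rose
Ratio: 3 feathered/rose : 1 clean/rose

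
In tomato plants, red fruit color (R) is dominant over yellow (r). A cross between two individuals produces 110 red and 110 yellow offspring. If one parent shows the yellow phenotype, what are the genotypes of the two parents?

Observed offspring: 110 red, 110 yellow
The observed ratio simplifies to 1:1. One parent shows yellow, so its genotype must be rr. A 1:1 offspring split requires the other parent to be heterozygous (Rr).
Parent genotypes: rr × Rr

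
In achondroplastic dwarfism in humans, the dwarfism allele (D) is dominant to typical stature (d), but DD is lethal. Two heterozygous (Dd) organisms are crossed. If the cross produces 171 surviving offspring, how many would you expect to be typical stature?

Cross: Dd × Dd
Punnett square offspring (before lethality): 1 DD, 2 Dd, 1 dd
The DD genotype is lethal (embryos die); surviving offspring: 2 Dd, 1 dd
typical stature: 1 out of 3 → fraction 1/3
Expected count = 1/3 × 171 = 57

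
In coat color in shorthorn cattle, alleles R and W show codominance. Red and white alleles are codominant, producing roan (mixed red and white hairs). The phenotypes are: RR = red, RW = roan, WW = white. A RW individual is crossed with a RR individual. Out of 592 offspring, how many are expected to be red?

Punnett square for RW × RR:
Offspring genotypes: 2 RR, 2 RW
Phenotype counts: 2 red, 2 roan
red: 2 out of 4 → fraction 1/2
Expected count = 1/2 × 592 = 296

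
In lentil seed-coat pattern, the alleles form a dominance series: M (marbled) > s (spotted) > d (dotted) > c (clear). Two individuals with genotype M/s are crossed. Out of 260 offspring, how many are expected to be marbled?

Cross: M/s × M/s
Allele dominance: M > s > d > c
Offspring genotypes: 1 M/M, 2 M/s, 1 s/s
Phenotype counts: 3 marbled, 1 spotted
marbled: 3 out of 4 → fraction 3/4
Expected count = 3/4 × 260 = 195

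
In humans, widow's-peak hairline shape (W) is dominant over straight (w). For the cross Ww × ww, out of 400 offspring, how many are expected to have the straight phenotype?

Punnett square for Ww × ww:
Offspring genotypes: 2 Ww, 2 ww
Total offspring: 4
Count with target: 2
Probability: 2/4 = 1/2
Expected count = 1/2 × 400 = 200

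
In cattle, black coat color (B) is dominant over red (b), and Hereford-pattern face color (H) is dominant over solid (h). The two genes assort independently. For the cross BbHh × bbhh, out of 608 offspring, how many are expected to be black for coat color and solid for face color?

Dihybrid cross BbHh × bbhh — consider each gene separately:
coat color: Bb × bb → 2 Bb, 2 bb → 2 B_ : 2 bb (out of 4)
face color: Hh × hh → 2 Hh, 2 hh → 2 H_ : 2 hh (out of 4)
Looking for: black (B_) and solid (hh)
P(black) = 2/4, P(solid) = 2/4
P(both) = 2/4 × 2/4 = 4/16 = 1/4
Expected count = 1/4 × 608 = 152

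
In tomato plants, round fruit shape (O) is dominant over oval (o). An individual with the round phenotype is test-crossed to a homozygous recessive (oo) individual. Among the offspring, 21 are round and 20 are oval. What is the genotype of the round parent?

Test cross: ? × oo
Offspring: 21 round, 20 oval — approximately 1:1.
A 1:1 ratio in a test cross indicates the unknown parent is heterozygous (Oo).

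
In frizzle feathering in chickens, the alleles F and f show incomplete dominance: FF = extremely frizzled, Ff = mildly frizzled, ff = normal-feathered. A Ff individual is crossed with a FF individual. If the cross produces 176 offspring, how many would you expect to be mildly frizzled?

Punnett square for Ff × FF:
Offspring genotypes: 2 FF, 2 Ff
Phenotype counts: 2 extremely frizzled, 2 mildly frizzled
mildly frizzled: 2 out of 4 → fraction 1/2
Expected count = 1/2 × 176 = 88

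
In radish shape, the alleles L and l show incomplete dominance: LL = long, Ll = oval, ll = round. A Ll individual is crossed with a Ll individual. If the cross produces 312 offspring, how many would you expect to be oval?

Punnett square for Ll × Ll:
Offspring genotypes: 1 LL, 2 Ll, 1 ll
Phenotype counts: 1 long, 2 oval, 1 round
oval: 2 out of 4 → fraction 1/2
Expected count = 1/2 × 312 = 156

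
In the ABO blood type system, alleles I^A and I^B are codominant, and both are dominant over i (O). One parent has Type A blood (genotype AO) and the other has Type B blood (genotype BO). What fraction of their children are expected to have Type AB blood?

Cross: AO × BO
Possible offspring genotypes: 1 AB, 1 AO, 1 BO, 1 OO
Blood type counts: 1 Type AB, 1 Type A, 1 Type B, 1 Type O
Probability of Type AB: 1/4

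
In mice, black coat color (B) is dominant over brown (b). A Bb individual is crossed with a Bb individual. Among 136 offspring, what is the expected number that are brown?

Punnett square for Bb × Bb:
Offspring genotypes: 1 BB, 2 Bb, 1 bb
black: 3, brown: 1
brown: 1 out of 4 → fraction 1/4
Expected count = 1/4 × 136 = 34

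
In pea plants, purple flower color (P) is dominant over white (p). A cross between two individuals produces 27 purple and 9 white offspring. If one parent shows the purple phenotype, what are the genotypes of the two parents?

Observed offspring: 27 purple, 9 white
The observed ratio simplifies to 3:1. White (pp) offspring appear, so each parent must contribute one p allele. The parent stated to show purple carries P, so it is Pp. The other parent is then either Pp or pp: Pp × pp would give a 1:1 split, whereas Pp × Pp gives 3:1 — matching the data. So both parents are heterozygous (Pp × Pp).
Parent genotypes: Pp × Pp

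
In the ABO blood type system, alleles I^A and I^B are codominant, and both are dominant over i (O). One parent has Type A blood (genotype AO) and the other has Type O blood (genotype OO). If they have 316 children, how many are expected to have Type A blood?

Cross: AO × OO
Possible offspring genotypes: 2 AO, 2 OO
Blood type counts: 2 Type A, 2 Type O
Probability of Type A: 2/4 = 1/2
Expected count = 1/2 × 316 = 158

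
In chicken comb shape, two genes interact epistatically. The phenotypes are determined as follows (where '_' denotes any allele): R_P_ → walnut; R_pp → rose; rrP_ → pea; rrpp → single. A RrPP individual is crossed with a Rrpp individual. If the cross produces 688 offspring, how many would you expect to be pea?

Cross: RrPP × Rrpp — consider each gene separately:
R gene: Rr × Rr → 1 RR, 2 Rr, 1 rr → 3 R_ : 1 rr (out of 4)
P gene: PP × pp → 4 Pp → 4 P_ (out of 4)
Genotype classes (out of 4 × 4 = 16): R_P_ = 3×4 = 12; rrP_ = 1×4 = 4
Apply the phenotype rules: R_P_ (12) → walnut; rrP_ (4) → pea
Phenotype counts (out of 16): 12 walnut, 4 pea
pea: 4 out of 16 → fraction 1/4
Expected count = 1/4 × 688 = 172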